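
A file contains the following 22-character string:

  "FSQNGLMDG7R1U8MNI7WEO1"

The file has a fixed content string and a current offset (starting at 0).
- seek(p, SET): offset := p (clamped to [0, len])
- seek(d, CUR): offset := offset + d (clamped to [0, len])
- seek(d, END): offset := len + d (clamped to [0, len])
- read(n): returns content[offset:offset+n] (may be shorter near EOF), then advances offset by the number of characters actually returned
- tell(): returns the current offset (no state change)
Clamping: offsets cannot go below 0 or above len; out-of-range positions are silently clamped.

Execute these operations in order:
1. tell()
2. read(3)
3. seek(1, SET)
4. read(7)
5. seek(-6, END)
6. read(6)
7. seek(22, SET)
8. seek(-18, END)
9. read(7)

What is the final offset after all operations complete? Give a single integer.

Answer: 11

Derivation:
After 1 (tell()): offset=0
After 2 (read(3)): returned 'FSQ', offset=3
After 3 (seek(1, SET)): offset=1
After 4 (read(7)): returned 'SQNGLMD', offset=8
After 5 (seek(-6, END)): offset=16
After 6 (read(6)): returned 'I7WEO1', offset=22
After 7 (seek(22, SET)): offset=22
After 8 (seek(-18, END)): offset=4
After 9 (read(7)): returned 'GLMDG7R', offset=11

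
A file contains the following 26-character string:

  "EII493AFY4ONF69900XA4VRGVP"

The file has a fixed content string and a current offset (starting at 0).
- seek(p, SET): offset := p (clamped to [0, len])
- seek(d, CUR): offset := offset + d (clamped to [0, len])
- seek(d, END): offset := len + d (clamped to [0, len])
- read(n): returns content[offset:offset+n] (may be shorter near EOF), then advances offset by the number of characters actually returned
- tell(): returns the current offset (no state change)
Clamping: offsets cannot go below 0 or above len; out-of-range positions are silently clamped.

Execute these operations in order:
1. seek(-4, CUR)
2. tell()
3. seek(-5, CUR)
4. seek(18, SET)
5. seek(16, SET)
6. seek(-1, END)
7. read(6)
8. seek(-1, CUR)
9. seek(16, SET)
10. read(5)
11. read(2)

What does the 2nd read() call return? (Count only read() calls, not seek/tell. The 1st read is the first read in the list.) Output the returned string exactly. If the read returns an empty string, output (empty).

After 1 (seek(-4, CUR)): offset=0
After 2 (tell()): offset=0
After 3 (seek(-5, CUR)): offset=0
After 4 (seek(18, SET)): offset=18
After 5 (seek(16, SET)): offset=16
After 6 (seek(-1, END)): offset=25
After 7 (read(6)): returned 'P', offset=26
After 8 (seek(-1, CUR)): offset=25
After 9 (seek(16, SET)): offset=16
After 10 (read(5)): returned '00XA4', offset=21
After 11 (read(2)): returned 'VR', offset=23

Answer: 00XA4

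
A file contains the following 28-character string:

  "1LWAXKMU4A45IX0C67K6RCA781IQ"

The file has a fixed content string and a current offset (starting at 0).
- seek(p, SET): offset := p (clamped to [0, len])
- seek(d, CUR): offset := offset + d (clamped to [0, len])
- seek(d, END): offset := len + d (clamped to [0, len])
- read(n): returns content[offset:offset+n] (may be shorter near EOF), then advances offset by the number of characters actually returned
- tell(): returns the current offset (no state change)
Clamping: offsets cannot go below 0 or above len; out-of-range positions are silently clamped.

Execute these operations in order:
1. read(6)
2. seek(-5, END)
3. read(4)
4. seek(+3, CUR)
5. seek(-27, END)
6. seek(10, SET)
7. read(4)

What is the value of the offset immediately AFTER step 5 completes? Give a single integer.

Answer: 1

Derivation:
After 1 (read(6)): returned '1LWAXK', offset=6
After 2 (seek(-5, END)): offset=23
After 3 (read(4)): returned '781I', offset=27
After 4 (seek(+3, CUR)): offset=28
After 5 (seek(-27, END)): offset=1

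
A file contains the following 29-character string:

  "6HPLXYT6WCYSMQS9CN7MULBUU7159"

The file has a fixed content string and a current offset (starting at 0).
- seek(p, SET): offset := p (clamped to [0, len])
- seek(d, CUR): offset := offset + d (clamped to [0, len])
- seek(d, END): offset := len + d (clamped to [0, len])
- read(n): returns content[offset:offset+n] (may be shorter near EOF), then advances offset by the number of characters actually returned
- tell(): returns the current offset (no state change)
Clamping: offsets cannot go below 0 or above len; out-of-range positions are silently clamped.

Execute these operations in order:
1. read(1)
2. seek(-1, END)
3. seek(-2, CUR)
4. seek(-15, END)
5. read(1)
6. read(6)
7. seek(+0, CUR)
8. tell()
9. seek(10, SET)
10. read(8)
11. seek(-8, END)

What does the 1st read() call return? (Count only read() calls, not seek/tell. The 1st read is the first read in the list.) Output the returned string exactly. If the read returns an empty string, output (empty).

Answer: 6

Derivation:
After 1 (read(1)): returned '6', offset=1
After 2 (seek(-1, END)): offset=28
After 3 (seek(-2, CUR)): offset=26
After 4 (seek(-15, END)): offset=14
After 5 (read(1)): returned 'S', offset=15
After 6 (read(6)): returned '9CN7MU', offset=21
After 7 (seek(+0, CUR)): offset=21
After 8 (tell()): offset=21
After 9 (seek(10, SET)): offset=10
After 10 (read(8)): returned 'YSMQS9CN', offset=18
After 11 (seek(-8, END)): offset=21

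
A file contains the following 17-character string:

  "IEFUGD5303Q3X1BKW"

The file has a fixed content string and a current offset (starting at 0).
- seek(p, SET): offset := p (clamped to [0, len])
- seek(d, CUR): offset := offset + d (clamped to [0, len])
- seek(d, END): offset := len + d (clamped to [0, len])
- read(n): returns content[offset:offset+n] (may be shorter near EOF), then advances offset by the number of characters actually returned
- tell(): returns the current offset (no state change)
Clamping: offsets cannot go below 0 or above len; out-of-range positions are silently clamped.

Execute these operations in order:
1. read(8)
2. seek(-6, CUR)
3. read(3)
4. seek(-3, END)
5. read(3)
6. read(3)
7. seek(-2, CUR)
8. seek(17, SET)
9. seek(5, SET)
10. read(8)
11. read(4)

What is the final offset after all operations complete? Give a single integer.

After 1 (read(8)): returned 'IEFUGD53', offset=8
After 2 (seek(-6, CUR)): offset=2
After 3 (read(3)): returned 'FUG', offset=5
After 4 (seek(-3, END)): offset=14
After 5 (read(3)): returned 'BKW', offset=17
After 6 (read(3)): returned '', offset=17
After 7 (seek(-2, CUR)): offset=15
After 8 (seek(17, SET)): offset=17
After 9 (seek(5, SET)): offset=5
After 10 (read(8)): returned 'D5303Q3X', offset=13
After 11 (read(4)): returned '1BKW', offset=17

Answer: 17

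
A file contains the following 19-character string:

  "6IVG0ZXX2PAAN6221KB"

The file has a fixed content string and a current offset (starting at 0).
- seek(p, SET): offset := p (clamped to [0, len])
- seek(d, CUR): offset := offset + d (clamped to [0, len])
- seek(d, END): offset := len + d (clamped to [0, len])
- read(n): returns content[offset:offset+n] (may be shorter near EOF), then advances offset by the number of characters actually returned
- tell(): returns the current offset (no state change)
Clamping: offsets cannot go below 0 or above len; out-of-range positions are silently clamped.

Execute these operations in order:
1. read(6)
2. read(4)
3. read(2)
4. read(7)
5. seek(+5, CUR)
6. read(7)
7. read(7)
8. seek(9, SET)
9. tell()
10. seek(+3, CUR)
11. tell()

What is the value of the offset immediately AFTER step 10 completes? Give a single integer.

After 1 (read(6)): returned '6IVG0Z', offset=6
After 2 (read(4)): returned 'XX2P', offset=10
After 3 (read(2)): returned 'AA', offset=12
After 4 (read(7)): returned 'N6221KB', offset=19
After 5 (seek(+5, CUR)): offset=19
After 6 (read(7)): returned '', offset=19
After 7 (read(7)): returned '', offset=19
After 8 (seek(9, SET)): offset=9
After 9 (tell()): offset=9
After 10 (seek(+3, CUR)): offset=12

Answer: 12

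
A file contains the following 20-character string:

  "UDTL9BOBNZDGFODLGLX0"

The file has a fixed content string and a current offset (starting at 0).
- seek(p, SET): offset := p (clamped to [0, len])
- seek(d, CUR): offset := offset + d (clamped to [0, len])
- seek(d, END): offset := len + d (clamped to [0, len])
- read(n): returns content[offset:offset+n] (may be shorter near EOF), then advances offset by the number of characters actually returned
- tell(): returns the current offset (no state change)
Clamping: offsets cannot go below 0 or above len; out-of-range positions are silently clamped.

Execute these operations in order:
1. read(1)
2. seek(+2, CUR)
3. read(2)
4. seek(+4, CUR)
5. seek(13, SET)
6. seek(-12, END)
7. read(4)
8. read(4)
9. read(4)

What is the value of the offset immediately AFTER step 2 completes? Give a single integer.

After 1 (read(1)): returned 'U', offset=1
After 2 (seek(+2, CUR)): offset=3

Answer: 3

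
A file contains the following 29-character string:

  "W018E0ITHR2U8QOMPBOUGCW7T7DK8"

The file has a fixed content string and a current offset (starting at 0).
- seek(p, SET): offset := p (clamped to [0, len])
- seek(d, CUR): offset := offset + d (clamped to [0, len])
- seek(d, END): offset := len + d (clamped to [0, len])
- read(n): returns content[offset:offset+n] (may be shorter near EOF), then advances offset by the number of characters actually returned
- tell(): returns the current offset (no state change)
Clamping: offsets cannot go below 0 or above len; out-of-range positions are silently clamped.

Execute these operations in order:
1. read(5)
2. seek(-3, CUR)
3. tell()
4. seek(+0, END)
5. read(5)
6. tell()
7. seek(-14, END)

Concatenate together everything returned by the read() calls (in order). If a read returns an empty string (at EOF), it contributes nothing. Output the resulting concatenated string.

Answer: W018E

Derivation:
After 1 (read(5)): returned 'W018E', offset=5
After 2 (seek(-3, CUR)): offset=2
After 3 (tell()): offset=2
After 4 (seek(+0, END)): offset=29
After 5 (read(5)): returned '', offset=29
After 6 (tell()): offset=29
After 7 (seek(-14, END)): offset=15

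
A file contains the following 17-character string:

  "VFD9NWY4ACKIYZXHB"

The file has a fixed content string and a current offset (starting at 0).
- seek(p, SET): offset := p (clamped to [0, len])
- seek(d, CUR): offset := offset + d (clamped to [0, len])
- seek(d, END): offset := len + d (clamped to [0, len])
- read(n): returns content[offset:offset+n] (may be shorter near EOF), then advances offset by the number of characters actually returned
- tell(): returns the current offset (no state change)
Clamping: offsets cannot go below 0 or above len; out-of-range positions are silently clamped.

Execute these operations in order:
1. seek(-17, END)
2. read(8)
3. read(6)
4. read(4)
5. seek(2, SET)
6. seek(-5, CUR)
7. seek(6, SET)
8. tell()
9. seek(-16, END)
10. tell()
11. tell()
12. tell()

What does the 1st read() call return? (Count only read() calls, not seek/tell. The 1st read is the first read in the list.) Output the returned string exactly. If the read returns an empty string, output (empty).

Answer: VFD9NWY4

Derivation:
After 1 (seek(-17, END)): offset=0
After 2 (read(8)): returned 'VFD9NWY4', offset=8
After 3 (read(6)): returned 'ACKIYZ', offset=14
After 4 (read(4)): returned 'XHB', offset=17
After 5 (seek(2, SET)): offset=2
After 6 (seek(-5, CUR)): offset=0
After 7 (seek(6, SET)): offset=6
After 8 (tell()): offset=6
After 9 (seek(-16, END)): offset=1
After 10 (tell()): offset=1
After 11 (tell()): offset=1
After 12 (tell()): offset=1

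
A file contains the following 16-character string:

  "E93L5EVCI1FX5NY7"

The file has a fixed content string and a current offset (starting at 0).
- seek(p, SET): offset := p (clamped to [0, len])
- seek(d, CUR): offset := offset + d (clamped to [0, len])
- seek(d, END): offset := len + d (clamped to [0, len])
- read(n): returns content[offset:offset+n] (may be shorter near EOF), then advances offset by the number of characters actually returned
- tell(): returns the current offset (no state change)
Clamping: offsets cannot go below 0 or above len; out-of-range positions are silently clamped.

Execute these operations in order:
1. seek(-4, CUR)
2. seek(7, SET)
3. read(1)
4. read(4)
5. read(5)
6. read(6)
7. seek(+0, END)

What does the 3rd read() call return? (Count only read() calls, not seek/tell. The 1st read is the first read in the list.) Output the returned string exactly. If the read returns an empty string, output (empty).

After 1 (seek(-4, CUR)): offset=0
After 2 (seek(7, SET)): offset=7
After 3 (read(1)): returned 'C', offset=8
After 4 (read(4)): returned 'I1FX', offset=12
After 5 (read(5)): returned '5NY7', offset=16
After 6 (read(6)): returned '', offset=16
After 7 (seek(+0, END)): offset=16

Answer: 5NY7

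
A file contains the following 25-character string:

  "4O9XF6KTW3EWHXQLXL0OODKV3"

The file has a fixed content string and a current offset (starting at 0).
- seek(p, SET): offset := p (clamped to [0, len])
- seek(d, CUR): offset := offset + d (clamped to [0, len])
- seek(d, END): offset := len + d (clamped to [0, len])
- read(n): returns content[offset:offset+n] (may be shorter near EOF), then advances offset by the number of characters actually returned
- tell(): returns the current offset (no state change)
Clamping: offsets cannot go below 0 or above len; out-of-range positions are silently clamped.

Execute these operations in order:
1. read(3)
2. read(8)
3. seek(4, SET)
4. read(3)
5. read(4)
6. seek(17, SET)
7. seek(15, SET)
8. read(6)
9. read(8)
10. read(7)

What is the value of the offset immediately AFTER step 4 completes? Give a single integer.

After 1 (read(3)): returned '4O9', offset=3
After 2 (read(8)): returned 'XF6KTW3E', offset=11
After 3 (seek(4, SET)): offset=4
After 4 (read(3)): returned 'F6K', offset=7

Answer: 7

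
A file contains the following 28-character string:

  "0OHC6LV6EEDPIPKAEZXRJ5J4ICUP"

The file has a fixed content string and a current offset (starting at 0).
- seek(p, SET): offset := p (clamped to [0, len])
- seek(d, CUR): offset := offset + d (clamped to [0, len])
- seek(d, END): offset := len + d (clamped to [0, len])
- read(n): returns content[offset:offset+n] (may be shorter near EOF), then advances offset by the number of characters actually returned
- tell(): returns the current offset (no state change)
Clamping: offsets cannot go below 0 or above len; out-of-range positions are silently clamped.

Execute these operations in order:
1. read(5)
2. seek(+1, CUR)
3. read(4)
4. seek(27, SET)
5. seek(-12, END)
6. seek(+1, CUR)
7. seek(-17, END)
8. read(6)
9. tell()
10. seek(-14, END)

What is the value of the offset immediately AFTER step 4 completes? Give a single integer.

Answer: 27

Derivation:
After 1 (read(5)): returned '0OHC6', offset=5
After 2 (seek(+1, CUR)): offset=6
After 3 (read(4)): returned 'V6EE', offset=10
After 4 (seek(27, SET)): offset=27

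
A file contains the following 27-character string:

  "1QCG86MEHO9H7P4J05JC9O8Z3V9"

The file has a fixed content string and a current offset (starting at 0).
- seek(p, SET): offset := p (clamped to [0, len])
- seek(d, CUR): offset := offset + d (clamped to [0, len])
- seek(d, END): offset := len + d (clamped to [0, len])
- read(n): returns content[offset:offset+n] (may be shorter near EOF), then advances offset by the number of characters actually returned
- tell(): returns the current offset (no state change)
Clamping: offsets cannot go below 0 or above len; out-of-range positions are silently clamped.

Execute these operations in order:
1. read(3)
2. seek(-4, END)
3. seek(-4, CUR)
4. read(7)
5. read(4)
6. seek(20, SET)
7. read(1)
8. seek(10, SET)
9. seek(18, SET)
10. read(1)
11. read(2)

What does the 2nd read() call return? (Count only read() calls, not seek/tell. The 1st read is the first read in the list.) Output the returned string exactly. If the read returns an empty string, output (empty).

After 1 (read(3)): returned '1QC', offset=3
After 2 (seek(-4, END)): offset=23
After 3 (seek(-4, CUR)): offset=19
After 4 (read(7)): returned 'C9O8Z3V', offset=26
After 5 (read(4)): returned '9', offset=27
After 6 (seek(20, SET)): offset=20
After 7 (read(1)): returned '9', offset=21
After 8 (seek(10, SET)): offset=10
After 9 (seek(18, SET)): offset=18
After 10 (read(1)): returned 'J', offset=19
After 11 (read(2)): returned 'C9', offset=21

Answer: C9O8Z3V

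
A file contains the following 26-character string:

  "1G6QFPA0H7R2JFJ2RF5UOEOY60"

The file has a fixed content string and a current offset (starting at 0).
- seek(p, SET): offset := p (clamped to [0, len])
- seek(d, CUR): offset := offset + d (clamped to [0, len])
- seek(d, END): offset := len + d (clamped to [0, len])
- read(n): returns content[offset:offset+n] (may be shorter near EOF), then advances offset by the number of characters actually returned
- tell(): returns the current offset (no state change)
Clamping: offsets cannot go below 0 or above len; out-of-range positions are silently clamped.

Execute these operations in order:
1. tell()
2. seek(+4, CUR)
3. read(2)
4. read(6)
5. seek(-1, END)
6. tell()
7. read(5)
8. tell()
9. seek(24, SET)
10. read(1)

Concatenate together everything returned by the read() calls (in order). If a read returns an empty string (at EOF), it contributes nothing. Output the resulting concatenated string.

After 1 (tell()): offset=0
After 2 (seek(+4, CUR)): offset=4
After 3 (read(2)): returned 'FP', offset=6
After 4 (read(6)): returned 'A0H7R2', offset=12
After 5 (seek(-1, END)): offset=25
After 6 (tell()): offset=25
After 7 (read(5)): returned '0', offset=26
After 8 (tell()): offset=26
After 9 (seek(24, SET)): offset=24
After 10 (read(1)): returned '6', offset=25

Answer: FPA0H7R206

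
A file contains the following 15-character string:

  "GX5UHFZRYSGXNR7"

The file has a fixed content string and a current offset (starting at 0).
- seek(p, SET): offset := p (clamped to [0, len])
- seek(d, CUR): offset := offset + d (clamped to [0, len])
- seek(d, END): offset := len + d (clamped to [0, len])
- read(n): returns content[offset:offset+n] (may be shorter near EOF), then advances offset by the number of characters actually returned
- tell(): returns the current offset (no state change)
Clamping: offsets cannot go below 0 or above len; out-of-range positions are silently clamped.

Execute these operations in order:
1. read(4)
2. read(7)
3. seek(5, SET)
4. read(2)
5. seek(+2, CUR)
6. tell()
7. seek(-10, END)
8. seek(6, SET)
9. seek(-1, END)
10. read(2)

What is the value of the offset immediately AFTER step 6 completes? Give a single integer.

Answer: 9

Derivation:
After 1 (read(4)): returned 'GX5U', offset=4
After 2 (read(7)): returned 'HFZRYSG', offset=11
After 3 (seek(5, SET)): offset=5
After 4 (read(2)): returned 'FZ', offset=7
After 5 (seek(+2, CUR)): offset=9
After 6 (tell()): offset=9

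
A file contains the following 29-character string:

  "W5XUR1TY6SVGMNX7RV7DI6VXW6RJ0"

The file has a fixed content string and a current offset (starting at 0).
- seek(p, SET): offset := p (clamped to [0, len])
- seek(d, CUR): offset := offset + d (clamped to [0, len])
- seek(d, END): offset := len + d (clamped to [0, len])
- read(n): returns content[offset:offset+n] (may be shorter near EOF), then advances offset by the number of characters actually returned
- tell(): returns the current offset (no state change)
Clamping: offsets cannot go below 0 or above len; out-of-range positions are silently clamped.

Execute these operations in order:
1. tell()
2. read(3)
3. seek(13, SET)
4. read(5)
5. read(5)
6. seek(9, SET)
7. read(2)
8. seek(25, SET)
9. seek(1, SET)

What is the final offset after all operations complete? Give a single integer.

After 1 (tell()): offset=0
After 2 (read(3)): returned 'W5X', offset=3
After 3 (seek(13, SET)): offset=13
After 4 (read(5)): returned 'NX7RV', offset=18
After 5 (read(5)): returned '7DI6V', offset=23
After 6 (seek(9, SET)): offset=9
After 7 (read(2)): returned 'SV', offset=11
After 8 (seek(25, SET)): offset=25
After 9 (seek(1, SET)): offset=1

Answer: 1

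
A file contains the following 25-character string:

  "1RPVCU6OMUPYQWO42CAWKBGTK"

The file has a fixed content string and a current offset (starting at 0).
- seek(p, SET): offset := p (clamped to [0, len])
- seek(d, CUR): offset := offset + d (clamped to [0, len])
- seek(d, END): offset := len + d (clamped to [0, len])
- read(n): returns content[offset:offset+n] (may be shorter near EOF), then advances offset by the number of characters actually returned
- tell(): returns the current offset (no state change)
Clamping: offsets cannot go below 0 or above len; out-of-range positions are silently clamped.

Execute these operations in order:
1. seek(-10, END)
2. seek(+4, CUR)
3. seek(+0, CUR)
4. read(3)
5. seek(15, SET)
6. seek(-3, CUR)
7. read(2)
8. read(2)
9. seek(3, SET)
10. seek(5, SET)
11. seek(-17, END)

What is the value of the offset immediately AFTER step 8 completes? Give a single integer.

After 1 (seek(-10, END)): offset=15
After 2 (seek(+4, CUR)): offset=19
After 3 (seek(+0, CUR)): offset=19
After 4 (read(3)): returned 'WKB', offset=22
After 5 (seek(15, SET)): offset=15
After 6 (seek(-3, CUR)): offset=12
After 7 (read(2)): returned 'QW', offset=14
After 8 (read(2)): returned 'O4', offset=16

Answer: 16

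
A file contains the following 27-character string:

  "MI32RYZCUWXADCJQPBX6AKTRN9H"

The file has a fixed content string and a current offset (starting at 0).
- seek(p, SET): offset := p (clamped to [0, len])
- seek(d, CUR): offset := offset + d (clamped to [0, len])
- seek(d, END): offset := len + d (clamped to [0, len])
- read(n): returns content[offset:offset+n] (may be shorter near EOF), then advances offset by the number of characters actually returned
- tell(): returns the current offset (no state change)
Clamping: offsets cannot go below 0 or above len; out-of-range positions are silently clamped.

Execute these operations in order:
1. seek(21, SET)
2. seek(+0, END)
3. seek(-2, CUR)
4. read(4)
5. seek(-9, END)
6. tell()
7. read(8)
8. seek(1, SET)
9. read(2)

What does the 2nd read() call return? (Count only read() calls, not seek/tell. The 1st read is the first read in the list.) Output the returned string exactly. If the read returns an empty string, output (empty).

Answer: X6AKTRN9

Derivation:
After 1 (seek(21, SET)): offset=21
After 2 (seek(+0, END)): offset=27
After 3 (seek(-2, CUR)): offset=25
After 4 (read(4)): returned '9H', offset=27
After 5 (seek(-9, END)): offset=18
After 6 (tell()): offset=18
After 7 (read(8)): returned 'X6AKTRN9', offset=26
After 8 (seek(1, SET)): offset=1
After 9 (read(2)): returned 'I3', offset=3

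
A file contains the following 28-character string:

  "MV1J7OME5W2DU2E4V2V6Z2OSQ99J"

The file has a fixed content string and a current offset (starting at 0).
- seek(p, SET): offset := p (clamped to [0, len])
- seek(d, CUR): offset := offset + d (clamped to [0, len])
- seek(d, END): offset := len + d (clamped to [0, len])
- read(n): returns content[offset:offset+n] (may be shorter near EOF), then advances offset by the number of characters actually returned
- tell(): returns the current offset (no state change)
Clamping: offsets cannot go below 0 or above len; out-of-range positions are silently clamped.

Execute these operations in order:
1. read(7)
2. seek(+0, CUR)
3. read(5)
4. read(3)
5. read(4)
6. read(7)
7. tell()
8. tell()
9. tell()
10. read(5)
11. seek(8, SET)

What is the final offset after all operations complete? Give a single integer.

After 1 (read(7)): returned 'MV1J7OM', offset=7
After 2 (seek(+0, CUR)): offset=7
After 3 (read(5)): returned 'E5W2D', offset=12
After 4 (read(3)): returned 'U2E', offset=15
After 5 (read(4)): returned '4V2V', offset=19
After 6 (read(7)): returned '6Z2OSQ9', offset=26
After 7 (tell()): offset=26
After 8 (tell()): offset=26
After 9 (tell()): offset=26
After 10 (read(5)): returned '9J', offset=28
After 11 (seek(8, SET)): offset=8

Answer: 8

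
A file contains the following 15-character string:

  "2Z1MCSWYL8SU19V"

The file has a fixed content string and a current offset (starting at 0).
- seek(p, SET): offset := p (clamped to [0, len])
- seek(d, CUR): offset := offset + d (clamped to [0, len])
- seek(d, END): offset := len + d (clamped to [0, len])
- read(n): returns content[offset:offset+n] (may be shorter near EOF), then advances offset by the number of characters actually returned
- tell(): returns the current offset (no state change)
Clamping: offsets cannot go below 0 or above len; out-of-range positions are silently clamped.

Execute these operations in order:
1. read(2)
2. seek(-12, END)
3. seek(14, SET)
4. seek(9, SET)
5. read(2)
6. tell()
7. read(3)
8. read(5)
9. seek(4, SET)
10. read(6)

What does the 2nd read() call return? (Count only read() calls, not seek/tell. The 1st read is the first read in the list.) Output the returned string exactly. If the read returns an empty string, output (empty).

After 1 (read(2)): returned '2Z', offset=2
After 2 (seek(-12, END)): offset=3
After 3 (seek(14, SET)): offset=14
After 4 (seek(9, SET)): offset=9
After 5 (read(2)): returned '8S', offset=11
After 6 (tell()): offset=11
After 7 (read(3)): returned 'U19', offset=14
After 8 (read(5)): returned 'V', offset=15
After 9 (seek(4, SET)): offset=4
After 10 (read(6)): returned 'CSWYL8', offset=10

Answer: 8S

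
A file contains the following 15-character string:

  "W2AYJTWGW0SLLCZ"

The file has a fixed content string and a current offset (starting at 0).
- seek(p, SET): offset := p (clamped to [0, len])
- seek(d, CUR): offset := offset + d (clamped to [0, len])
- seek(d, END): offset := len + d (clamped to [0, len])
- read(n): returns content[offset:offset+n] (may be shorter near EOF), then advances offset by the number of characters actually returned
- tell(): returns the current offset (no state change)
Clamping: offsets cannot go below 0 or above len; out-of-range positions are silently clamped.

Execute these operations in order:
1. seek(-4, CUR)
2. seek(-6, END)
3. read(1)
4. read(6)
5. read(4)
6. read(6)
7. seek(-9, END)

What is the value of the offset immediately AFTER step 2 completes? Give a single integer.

After 1 (seek(-4, CUR)): offset=0
After 2 (seek(-6, END)): offset=9

Answer: 9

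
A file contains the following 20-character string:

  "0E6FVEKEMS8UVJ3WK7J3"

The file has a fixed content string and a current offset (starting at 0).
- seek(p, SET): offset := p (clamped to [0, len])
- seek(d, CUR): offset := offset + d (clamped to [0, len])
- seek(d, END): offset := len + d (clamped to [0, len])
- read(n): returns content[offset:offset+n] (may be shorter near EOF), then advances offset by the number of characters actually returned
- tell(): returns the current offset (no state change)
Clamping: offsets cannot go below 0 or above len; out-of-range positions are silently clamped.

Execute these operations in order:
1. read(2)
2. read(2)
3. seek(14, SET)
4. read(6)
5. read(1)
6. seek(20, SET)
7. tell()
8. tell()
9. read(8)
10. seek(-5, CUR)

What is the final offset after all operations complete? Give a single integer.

Answer: 15

Derivation:
After 1 (read(2)): returned '0E', offset=2
After 2 (read(2)): returned '6F', offset=4
After 3 (seek(14, SET)): offset=14
After 4 (read(6)): returned '3WK7J3', offset=20
After 5 (read(1)): returned '', offset=20
After 6 (seek(20, SET)): offset=20
After 7 (tell()): offset=20
After 8 (tell()): offset=20
After 9 (read(8)): returned '', offset=20
After 10 (seek(-5, CUR)): offset=15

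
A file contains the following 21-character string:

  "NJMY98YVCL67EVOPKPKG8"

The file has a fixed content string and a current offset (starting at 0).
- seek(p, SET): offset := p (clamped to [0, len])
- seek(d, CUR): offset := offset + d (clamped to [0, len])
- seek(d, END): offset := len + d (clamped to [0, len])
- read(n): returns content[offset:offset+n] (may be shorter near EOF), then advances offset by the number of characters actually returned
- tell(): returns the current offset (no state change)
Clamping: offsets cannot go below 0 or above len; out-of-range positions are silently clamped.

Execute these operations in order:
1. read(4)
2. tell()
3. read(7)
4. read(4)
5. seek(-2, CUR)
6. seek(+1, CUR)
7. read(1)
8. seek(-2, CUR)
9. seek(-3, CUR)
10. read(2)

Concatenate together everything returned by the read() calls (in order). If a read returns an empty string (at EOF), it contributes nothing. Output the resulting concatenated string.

Answer: NJMY98YVCL67EVOO67

Derivation:
After 1 (read(4)): returned 'NJMY', offset=4
After 2 (tell()): offset=4
After 3 (read(7)): returned '98YVCL6', offset=11
After 4 (read(4)): returned '7EVO', offset=15
After 5 (seek(-2, CUR)): offset=13
After 6 (seek(+1, CUR)): offset=14
After 7 (read(1)): returned 'O', offset=15
After 8 (seek(-2, CUR)): offset=13
After 9 (seek(-3, CUR)): offset=10
After 10 (read(2)): returned '67', offset=12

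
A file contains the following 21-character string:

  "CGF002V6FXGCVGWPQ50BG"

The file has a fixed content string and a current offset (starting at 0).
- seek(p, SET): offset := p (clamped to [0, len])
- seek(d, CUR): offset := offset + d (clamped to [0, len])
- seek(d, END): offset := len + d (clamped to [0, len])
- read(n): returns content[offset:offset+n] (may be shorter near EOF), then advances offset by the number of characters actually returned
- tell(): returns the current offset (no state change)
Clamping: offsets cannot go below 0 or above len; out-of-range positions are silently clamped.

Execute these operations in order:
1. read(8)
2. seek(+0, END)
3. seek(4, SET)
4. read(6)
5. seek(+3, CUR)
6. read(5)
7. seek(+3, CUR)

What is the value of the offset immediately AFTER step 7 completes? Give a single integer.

Answer: 21

Derivation:
After 1 (read(8)): returned 'CGF002V6', offset=8
After 2 (seek(+0, END)): offset=21
After 3 (seek(4, SET)): offset=4
After 4 (read(6)): returned '02V6FX', offset=10
After 5 (seek(+3, CUR)): offset=13
After 6 (read(5)): returned 'GWPQ5', offset=18
After 7 (seek(+3, CUR)): offset=21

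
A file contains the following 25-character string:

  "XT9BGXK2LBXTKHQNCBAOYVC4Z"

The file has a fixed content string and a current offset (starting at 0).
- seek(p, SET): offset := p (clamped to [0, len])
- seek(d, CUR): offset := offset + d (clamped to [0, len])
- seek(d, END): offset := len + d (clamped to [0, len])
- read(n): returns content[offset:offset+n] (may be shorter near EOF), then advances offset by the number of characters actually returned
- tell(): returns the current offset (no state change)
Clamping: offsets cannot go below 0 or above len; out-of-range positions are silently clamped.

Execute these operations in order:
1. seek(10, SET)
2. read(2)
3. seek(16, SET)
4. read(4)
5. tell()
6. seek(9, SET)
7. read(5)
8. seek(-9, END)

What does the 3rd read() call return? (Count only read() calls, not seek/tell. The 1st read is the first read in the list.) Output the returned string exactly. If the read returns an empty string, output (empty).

Answer: BXTKH

Derivation:
After 1 (seek(10, SET)): offset=10
After 2 (read(2)): returned 'XT', offset=12
After 3 (seek(16, SET)): offset=16
After 4 (read(4)): returned 'CBAO', offset=20
After 5 (tell()): offset=20
After 6 (seek(9, SET)): offset=9
After 7 (read(5)): returned 'BXTKH', offset=14
After 8 (seek(-9, END)): offset=16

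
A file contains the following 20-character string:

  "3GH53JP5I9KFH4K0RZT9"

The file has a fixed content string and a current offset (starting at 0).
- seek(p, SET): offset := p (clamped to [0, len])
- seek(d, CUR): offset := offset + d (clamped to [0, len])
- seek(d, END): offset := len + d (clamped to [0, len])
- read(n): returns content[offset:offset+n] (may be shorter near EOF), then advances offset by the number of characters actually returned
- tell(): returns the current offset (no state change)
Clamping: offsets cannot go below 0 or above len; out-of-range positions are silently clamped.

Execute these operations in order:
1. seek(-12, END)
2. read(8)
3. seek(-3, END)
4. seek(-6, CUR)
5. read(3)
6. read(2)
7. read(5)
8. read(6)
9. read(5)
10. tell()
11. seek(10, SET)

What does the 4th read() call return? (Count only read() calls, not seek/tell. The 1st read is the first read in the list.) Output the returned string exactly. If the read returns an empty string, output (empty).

After 1 (seek(-12, END)): offset=8
After 2 (read(8)): returned 'I9KFH4K0', offset=16
After 3 (seek(-3, END)): offset=17
After 4 (seek(-6, CUR)): offset=11
After 5 (read(3)): returned 'FH4', offset=14
After 6 (read(2)): returned 'K0', offset=16
After 7 (read(5)): returned 'RZT9', offset=20
After 8 (read(6)): returned '', offset=20
After 9 (read(5)): returned '', offset=20
After 10 (tell()): offset=20
After 11 (seek(10, SET)): offset=10

Answer: RZT9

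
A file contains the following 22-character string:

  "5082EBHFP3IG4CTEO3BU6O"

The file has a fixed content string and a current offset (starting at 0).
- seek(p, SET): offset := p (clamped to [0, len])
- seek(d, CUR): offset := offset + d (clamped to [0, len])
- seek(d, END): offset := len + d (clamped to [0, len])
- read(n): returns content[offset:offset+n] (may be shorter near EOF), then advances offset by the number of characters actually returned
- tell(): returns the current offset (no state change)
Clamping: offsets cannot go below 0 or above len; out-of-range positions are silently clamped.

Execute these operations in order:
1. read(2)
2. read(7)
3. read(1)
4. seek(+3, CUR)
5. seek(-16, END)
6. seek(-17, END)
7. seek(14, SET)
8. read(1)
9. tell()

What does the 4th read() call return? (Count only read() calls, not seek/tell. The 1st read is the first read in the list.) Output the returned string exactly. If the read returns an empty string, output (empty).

Answer: T

Derivation:
After 1 (read(2)): returned '50', offset=2
After 2 (read(7)): returned '82EBHFP', offset=9
After 3 (read(1)): returned '3', offset=10
After 4 (seek(+3, CUR)): offset=13
After 5 (seek(-16, END)): offset=6
After 6 (seek(-17, END)): offset=5
After 7 (seek(14, SET)): offset=14
After 8 (read(1)): returned 'T', offset=15
After 9 (tell()): offset=15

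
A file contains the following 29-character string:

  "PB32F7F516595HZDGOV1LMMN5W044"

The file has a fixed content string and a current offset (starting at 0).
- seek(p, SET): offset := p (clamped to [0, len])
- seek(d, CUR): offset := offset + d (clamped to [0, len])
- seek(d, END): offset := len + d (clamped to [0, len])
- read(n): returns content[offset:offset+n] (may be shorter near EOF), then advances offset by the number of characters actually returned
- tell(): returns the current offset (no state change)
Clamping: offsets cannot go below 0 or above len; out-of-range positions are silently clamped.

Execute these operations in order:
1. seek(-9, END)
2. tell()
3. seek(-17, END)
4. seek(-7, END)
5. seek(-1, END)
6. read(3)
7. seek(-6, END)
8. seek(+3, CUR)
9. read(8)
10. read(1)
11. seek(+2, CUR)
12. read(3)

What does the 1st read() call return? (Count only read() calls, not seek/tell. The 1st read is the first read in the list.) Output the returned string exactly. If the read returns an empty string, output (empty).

After 1 (seek(-9, END)): offset=20
After 2 (tell()): offset=20
After 3 (seek(-17, END)): offset=12
After 4 (seek(-7, END)): offset=22
After 5 (seek(-1, END)): offset=28
After 6 (read(3)): returned '4', offset=29
After 7 (seek(-6, END)): offset=23
After 8 (seek(+3, CUR)): offset=26
After 9 (read(8)): returned '044', offset=29
After 10 (read(1)): returned '', offset=29
After 11 (seek(+2, CUR)): offset=29
After 12 (read(3)): returned '', offset=29

Answer: 4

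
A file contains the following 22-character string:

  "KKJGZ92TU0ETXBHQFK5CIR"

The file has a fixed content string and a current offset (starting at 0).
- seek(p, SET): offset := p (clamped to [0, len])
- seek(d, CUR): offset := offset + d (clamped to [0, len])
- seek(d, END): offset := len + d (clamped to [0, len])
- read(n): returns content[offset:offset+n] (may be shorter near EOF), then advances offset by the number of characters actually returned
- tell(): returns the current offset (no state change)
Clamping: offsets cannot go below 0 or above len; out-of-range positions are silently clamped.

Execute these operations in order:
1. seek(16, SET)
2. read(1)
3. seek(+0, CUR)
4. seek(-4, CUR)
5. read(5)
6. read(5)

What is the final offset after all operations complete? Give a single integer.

After 1 (seek(16, SET)): offset=16
After 2 (read(1)): returned 'F', offset=17
After 3 (seek(+0, CUR)): offset=17
After 4 (seek(-4, CUR)): offset=13
After 5 (read(5)): returned 'BHQFK', offset=18
After 6 (read(5)): returned '5CIR', offset=22

Answer: 22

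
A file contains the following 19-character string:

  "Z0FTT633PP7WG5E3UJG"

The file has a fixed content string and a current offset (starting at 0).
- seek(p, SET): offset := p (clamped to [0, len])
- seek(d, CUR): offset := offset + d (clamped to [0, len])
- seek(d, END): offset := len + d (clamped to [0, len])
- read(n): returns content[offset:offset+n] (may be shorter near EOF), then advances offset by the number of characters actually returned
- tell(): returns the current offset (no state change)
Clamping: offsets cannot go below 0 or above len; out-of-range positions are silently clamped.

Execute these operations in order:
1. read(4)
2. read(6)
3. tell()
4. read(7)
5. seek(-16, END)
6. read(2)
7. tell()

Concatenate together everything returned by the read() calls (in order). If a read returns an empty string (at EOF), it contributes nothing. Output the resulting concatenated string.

After 1 (read(4)): returned 'Z0FT', offset=4
After 2 (read(6)): returned 'T633PP', offset=10
After 3 (tell()): offset=10
After 4 (read(7)): returned '7WG5E3U', offset=17
After 5 (seek(-16, END)): offset=3
After 6 (read(2)): returned 'TT', offset=5
After 7 (tell()): offset=5

Answer: Z0FTT633PP7WG5E3UTT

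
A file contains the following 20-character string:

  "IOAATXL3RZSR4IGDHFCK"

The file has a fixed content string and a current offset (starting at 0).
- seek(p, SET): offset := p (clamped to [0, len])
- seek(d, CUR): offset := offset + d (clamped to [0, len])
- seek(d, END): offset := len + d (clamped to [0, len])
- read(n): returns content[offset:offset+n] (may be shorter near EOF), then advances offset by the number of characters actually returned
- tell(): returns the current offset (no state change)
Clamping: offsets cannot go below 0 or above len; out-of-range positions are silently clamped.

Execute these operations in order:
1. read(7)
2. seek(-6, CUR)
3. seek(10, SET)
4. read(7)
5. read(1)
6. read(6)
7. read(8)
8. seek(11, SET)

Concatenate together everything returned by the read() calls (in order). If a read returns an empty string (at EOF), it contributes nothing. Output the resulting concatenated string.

After 1 (read(7)): returned 'IOAATXL', offset=7
After 2 (seek(-6, CUR)): offset=1
After 3 (seek(10, SET)): offset=10
After 4 (read(7)): returned 'SR4IGDH', offset=17
After 5 (read(1)): returned 'F', offset=18
After 6 (read(6)): returned 'CK', offset=20
After 7 (read(8)): returned '', offset=20
After 8 (seek(11, SET)): offset=11

Answer: IOAATXLSR4IGDHFCK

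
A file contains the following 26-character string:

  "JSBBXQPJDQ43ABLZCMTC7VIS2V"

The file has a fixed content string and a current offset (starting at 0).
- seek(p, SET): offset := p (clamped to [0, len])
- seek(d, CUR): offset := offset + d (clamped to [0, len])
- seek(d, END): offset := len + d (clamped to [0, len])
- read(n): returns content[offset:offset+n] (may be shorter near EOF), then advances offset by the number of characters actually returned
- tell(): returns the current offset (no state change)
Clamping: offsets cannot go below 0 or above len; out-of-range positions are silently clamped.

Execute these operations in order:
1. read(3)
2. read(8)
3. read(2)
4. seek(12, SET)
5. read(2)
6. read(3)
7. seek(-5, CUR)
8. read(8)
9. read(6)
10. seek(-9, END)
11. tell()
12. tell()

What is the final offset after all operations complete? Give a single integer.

Answer: 17

Derivation:
After 1 (read(3)): returned 'JSB', offset=3
After 2 (read(8)): returned 'BXQPJDQ4', offset=11
After 3 (read(2)): returned '3A', offset=13
After 4 (seek(12, SET)): offset=12
After 5 (read(2)): returned 'AB', offset=14
After 6 (read(3)): returned 'LZC', offset=17
After 7 (seek(-5, CUR)): offset=12
After 8 (read(8)): returned 'ABLZCMTC', offset=20
After 9 (read(6)): returned '7VIS2V', offset=26
After 10 (seek(-9, END)): offset=17
After 11 (tell()): offset=17
After 12 (tell()): offset=17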